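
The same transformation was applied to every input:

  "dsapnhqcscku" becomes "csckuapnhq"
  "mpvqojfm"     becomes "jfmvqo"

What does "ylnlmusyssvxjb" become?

ssvxjbnlmusy

The rule is to delete the first 2 characters, then swap the front and back halves of the string.
For "ylnlmusyssvxjb", step one produces "nlmusyssvxjb"; step two turns that into "ssvxjbnlmusy".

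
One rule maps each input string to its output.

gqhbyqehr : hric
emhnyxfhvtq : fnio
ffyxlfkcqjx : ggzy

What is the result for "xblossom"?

ycmp

What's happening: shift every letter 1 place forward in the alphabet (wrapping around), then keep only the first 4 characters.
Starting from "xblossom": after the first operation, "ycmpttpn"; after the second, "ycmp".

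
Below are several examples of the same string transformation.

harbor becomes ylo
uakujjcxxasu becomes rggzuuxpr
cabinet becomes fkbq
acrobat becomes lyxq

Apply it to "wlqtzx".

Each output is the input with this applied: shift every letter 3 places backward in the alphabet (wrapping around), then delete the first 3 characters.
So "wlqtzx" becomes "qwu".

qwu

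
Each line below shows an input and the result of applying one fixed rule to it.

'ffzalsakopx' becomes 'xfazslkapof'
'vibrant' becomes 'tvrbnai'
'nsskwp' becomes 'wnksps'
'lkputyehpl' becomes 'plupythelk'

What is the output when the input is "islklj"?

The rule is to swap each adjacent pair of characters (1↔2, 3↔4, ...), then swap the first and last characters.
Starting from "islklj": after the first operation, "sikljl"; after the second, "likljs".

likljs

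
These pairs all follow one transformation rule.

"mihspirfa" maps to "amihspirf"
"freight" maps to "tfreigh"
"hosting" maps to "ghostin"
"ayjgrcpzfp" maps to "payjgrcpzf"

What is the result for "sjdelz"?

zsjdel

The transformation: move the last character to the front.
On "sjdelz" that produces "zsjdel".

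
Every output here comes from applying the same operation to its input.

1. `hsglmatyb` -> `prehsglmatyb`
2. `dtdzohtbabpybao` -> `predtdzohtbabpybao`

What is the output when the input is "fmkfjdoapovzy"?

prefmkfjdoapovzy

Looking at the pairs, the operation is to prepend "pre".
Doing the same to "fmkfjdoapovzy": "prefmkfjdoapovzy".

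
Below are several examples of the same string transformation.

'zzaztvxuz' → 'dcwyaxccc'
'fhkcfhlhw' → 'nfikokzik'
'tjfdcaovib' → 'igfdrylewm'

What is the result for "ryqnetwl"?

What's happening: shift every letter 3 places forward in the alphabet (wrapping around), then move the first 2 characters to the end (rotate left by 2).
Starting from "ryqnetwl": after the first operation, "ubtqhwzo"; after the second, "tqhwzoub".

tqhwzoub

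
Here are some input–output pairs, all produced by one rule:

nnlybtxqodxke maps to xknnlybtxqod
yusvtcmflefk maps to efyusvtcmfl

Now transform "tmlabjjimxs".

The transformation: delete the last character, then move the last 2 characters to the front (rotate right by 2).
For "tmlabjjimxs", step one produces "tmlabjjimx"; step two turns that into "mxtmlabjji".

mxtmlabjji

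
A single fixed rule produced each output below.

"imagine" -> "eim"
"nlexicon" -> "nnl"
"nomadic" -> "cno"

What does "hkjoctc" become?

chk

Each output is the input with this applied: move the last character to the front, then keep only the first 3 characters.
For "hkjoctc" the result is "chk".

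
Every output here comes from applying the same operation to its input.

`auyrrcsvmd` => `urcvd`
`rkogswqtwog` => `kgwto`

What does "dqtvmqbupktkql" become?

qvqukkl

Rule — keep every other character starting from the second (positions 2nd, 4th, 6th, ...).
For "dqtvmqbupktkql" the result is "qvqukkl".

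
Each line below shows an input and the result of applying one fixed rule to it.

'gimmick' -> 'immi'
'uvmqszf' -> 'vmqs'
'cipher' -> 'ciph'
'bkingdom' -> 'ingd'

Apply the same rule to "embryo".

What's happening: move the last 2 characters to the front (rotate right by 2), then keep only the last 4 characters.
Applying both steps to "embryo": "yoembr", then "embr".

embr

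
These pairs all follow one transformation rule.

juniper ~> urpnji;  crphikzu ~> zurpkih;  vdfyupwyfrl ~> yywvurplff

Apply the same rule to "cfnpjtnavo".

Rule — sort the characters into reverse alphabetical order, then delete the last character.
For "cfnpjtnavo", step one produces "vtponnjfca"; step two turns that into "vtponnjfc".

vtponnjfc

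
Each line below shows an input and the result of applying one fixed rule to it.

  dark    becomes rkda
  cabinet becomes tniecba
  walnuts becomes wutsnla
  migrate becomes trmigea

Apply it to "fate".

Looking at the pairs, the operation is to sort the characters into reverse alphabetical order.
Applying that to "fate" gives "tfea".

tfea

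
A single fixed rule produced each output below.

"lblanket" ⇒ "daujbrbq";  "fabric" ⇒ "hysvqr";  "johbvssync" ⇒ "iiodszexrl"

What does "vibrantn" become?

qdjdlyrh

The pattern: shift every letter 10 places backward in the alphabet (wrapping around), then swap the front and back halves of the string.
Starting from "vibrantn": after the first operation, "lyrhqdjd"; after the second, "qdjdlyrh".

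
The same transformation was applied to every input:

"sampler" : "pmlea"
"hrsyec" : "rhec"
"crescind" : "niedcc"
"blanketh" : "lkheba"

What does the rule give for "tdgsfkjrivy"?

Each output is the input with this applied: sort the characters into reverse alphabetical order, then delete the first 2 characters.
On "tdgsfkjrivy" that produces "tsrkjigfd".

tsrkjigfd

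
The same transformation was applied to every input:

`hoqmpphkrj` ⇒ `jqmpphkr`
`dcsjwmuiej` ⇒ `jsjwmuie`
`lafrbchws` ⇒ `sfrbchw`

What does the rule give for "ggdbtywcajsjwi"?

Looking at the pairs, the operation is to delete the first 2 characters, then move the last character to the front.
Starting from "ggdbtywcajsjwi": after the first operation, "dbtywcajsjwi"; after the second, "idbtywcajsjw".

idbtywcajsjw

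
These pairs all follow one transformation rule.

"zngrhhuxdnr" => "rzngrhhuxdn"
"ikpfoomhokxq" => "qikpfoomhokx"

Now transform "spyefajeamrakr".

rspyefajeamrak

In each case the input is transformed by: move the last character to the front.
On "spyefajeamrakr" that produces "rspyefajeamrak".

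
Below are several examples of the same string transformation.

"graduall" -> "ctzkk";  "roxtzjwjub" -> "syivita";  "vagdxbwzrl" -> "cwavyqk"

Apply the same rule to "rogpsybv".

orxau

In each case the input is transformed by: delete the first 3 characters, then shift every letter 1 place backward in the alphabet (wrapping around).
Starting from "rogpsybv": after the first operation, "psybv"; after the second, "orxau".
(Check on "vagdxbwzrl": → "dxbwzrl" → "cwavyqk" ✓)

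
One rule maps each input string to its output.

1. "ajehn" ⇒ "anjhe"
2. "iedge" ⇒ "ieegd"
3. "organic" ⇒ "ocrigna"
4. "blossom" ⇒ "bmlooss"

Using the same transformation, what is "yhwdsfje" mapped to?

What's happening: take characters alternately from the front and the back (1st, last, 2nd, 2nd-last, ...).
For "yhwdsfje" the result is "yehjwfds".

yehjwfds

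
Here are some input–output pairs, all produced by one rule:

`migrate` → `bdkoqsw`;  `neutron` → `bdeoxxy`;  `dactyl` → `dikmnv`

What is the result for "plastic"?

Each output is the input with this applied: shift every letter 10 places forward in the alphabet (wrapping around), then sort the characters into alphabetical order.
Starting from "plastic": after the first operation, "zvkcdsm"; after the second, "cdkmsvz".
(Check on "neutron": → "xoedbyx" → "bdeoxxy" ✓)

cdkmsvz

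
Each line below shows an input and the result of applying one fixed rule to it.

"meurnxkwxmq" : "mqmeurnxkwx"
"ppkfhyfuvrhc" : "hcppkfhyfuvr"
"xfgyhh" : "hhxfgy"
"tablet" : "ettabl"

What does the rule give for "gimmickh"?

Each output is the input with this applied: move the last 2 characters to the front (rotate right by 2).
On "gimmickh" that produces "khgimmic".

khgimmic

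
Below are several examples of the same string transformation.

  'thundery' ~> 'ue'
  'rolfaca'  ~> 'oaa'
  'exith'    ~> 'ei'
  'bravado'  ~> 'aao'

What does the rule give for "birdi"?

ii

The transformation: keep only the vowels.
Applying that to "birdi" gives "ii".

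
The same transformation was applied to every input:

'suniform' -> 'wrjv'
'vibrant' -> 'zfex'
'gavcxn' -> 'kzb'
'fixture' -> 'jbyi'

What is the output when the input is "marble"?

qvp

Each output is the input with this applied: keep every other character starting from the first (positions 1st, 3rd, 5th, ...), then shift every letter 4 places forward in the alphabet (wrapping around).
Applying both steps to "marble": "mrl", then "qvp".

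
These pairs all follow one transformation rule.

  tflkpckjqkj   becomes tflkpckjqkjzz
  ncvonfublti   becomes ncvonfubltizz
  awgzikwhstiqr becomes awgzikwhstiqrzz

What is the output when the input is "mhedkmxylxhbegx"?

mhedkmxylxhbegxzz

The transformation: append "zz".
On "mhedkmxylxhbegx" that produces "mhedkmxylxhbegxzz".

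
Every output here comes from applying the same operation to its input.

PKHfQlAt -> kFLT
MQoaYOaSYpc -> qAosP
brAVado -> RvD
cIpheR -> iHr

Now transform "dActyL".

The transformation: keep every other character starting from the second (positions 2nd, 4th, 6th, ...), then flip the case of every letter.
"dActyL" → "AtL" → "aTl".

aTl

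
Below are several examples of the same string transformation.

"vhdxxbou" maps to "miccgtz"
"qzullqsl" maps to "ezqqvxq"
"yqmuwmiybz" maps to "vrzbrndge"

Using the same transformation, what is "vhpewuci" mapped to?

mujbzhn

In each case the input is transformed by: shift every letter 5 places forward in the alphabet (wrapping around), then delete the first character.
Doing the same to "vhpewuci": "mujbzhn".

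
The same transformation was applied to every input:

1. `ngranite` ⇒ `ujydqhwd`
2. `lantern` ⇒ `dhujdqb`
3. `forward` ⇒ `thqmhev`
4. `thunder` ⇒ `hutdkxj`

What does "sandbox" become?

Looking at the pairs, the operation is to reverse the string, then shift every letter 10 places backward in the alphabet (wrapping around).
"sandbox" → "xobdnas" → "nertdqi".

nertdqi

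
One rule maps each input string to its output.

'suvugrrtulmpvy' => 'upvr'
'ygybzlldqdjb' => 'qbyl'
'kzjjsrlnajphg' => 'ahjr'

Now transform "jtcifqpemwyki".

mkcq

Looking at the pairs, the operation is to keep one character in every 3, starting at position 3 (positions 3rd, 6th, 9th, ...), then move the last 2 characters to the front (rotate right by 2).
"jtcifqpemwyki" → "cqmk" → "mkcq".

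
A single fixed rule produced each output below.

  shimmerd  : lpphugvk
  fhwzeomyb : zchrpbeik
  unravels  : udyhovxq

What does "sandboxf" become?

In each case the input is transformed by: shift every letter 3 places forward in the alphabet (wrapping around), then move the first 2 characters to the end (rotate left by 2).
For "sandboxf", step one produces "vdqgerai"; step two turns that into "qgeraivd".

qgeraivd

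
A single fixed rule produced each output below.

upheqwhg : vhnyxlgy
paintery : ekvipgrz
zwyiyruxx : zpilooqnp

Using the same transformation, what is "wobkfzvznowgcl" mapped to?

In each case the input is transformed by: shift every letter 9 places backward in the alphabet (wrapping around), then move the first 3 characters to the end (rotate left by 3).
Working it through for "wobkfzvznowgcl": intermediate "nfsbwqmqefnxtc", final "bwqmqefnxtcnfs".

bwqmqefnxtcnfs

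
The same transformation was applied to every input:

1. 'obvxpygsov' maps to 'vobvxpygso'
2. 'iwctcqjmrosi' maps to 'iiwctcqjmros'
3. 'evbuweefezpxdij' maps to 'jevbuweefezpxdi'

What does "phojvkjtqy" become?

The pattern: move the last character to the front.
So "phojvkjtqy" becomes "yphojvkjtq".

yphojvkjtq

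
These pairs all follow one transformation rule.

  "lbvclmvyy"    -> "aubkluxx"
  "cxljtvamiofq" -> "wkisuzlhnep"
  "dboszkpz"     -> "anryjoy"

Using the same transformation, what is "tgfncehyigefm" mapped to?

fembdgxhfdel

Looking at the pairs, the operation is to shift every letter 1 place backward in the alphabet (wrapping around), then delete the first character.
Starting from "tgfncehyigefm": after the first operation, "sfembdgxhfdel"; after the second, "fembdgxhfdel".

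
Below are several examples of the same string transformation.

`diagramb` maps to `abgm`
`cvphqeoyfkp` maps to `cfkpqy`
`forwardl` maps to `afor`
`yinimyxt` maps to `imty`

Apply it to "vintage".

The rule is to sort the characters into alphabetical order, then keep every other character starting from the first (positions 1st, 3rd, 5th, ...).
For "vintage", step one produces "aegintv"; step two turns that into "agnv".

agnv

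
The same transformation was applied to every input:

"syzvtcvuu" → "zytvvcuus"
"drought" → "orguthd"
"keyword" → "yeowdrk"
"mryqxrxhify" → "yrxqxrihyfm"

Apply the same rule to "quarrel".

aurrleq

What's happening: move the first character to the end, then swap each adjacent pair of characters (1↔2, 3↔4, ...).
Doing the same to "quarrel": "aurrleq".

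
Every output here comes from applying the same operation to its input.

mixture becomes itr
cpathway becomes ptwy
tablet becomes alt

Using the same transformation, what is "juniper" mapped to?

In each case the input is transformed by: keep every other character starting from the second (positions 2nd, 4th, 6th, ...).
On "juniper" that produces "uie".

uie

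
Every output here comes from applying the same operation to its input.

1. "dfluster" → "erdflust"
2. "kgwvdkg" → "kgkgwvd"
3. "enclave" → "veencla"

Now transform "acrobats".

tsacroba

The rule is to move the last 2 characters to the front (rotate right by 2).
Applying that to "acrobats" gives "tsacroba".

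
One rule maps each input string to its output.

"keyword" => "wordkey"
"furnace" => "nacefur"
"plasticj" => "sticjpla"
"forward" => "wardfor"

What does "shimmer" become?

Each output is the input with this applied: move the first 3 characters to the end (rotate left by 3).
"shimmer" → "mmershi".

mmershi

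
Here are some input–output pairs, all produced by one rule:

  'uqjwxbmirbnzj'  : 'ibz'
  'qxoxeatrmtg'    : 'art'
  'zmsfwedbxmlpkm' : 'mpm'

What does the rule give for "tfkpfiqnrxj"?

In each case the input is transformed by: keep every other character starting from the second (positions 2nd, 4th, 6th, ...), then keep only the last 3 characters.
"tfkpfiqnrxj" → "fpinx" → "inx".

inx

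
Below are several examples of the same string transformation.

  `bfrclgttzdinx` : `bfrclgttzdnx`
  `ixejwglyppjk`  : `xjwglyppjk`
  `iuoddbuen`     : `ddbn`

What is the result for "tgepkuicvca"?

tgpkcvc

The rule is to remove every vowel.
So "tgepkuicvca" becomes "tgpkcvc".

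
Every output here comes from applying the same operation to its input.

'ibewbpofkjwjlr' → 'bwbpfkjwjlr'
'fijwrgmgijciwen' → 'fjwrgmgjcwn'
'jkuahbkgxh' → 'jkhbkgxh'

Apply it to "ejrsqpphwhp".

Each output is the input with this applied: remove every vowel.
So "ejrsqpphwhp" becomes "jrsqpphwhp".

jrsqpphwhp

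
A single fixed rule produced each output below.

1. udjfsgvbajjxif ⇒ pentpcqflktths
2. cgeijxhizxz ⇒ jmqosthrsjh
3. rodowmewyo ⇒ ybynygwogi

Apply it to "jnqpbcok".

The transformation: shift every letter 10 places forward in the alphabet (wrapping around), then move the last character to the front.
Starting from "jnqpbcok": after the first operation, "txazlmyu"; after the second, "utxazlmy".
(Check on "udjfsgvbajjxif": → "entpcqflktthsp" → "pentpcqflktths" ✓)

utxazlmy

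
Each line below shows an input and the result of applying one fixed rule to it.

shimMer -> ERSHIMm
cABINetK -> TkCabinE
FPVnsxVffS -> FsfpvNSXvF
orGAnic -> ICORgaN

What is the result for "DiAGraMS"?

The pattern: move the last 2 characters to the front (rotate right by 2), then flip the case of every letter.
"DiAGraMS" → "MSDiAGra" → "msdIagRA".

msdIagRA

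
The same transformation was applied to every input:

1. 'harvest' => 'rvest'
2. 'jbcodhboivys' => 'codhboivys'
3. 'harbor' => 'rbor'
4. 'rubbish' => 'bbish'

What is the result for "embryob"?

In each case the input is transformed by: delete the first 2 characters.
For "embryob" the result is "bryob".

bryob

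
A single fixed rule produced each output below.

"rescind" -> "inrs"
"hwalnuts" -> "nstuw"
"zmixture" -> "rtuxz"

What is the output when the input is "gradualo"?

The rule is to sort the characters into alphabetical order, then delete the first 3 characters.
"gradualo" → "aadgloru" → "gloru".

gloru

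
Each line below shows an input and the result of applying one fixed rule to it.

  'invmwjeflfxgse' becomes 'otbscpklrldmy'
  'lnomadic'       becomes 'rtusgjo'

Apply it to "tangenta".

zgtmktz

Each output is the input with this applied: shift every letter 6 places forward in the alphabet (wrapping around), then delete the last character.
Starting from "tangenta": after the first operation, "zgtmktzg"; after the second, "zgtmktz".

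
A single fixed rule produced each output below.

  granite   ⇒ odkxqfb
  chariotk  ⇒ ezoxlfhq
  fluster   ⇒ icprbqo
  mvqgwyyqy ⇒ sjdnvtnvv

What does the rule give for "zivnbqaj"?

What's happening: swap each adjacent pair of characters (1↔2, 3↔4, ...), then shift every letter 3 places backward in the alphabet (wrapping around).
On "zivnbqaj" that produces "fwksnygx".

fwksnygx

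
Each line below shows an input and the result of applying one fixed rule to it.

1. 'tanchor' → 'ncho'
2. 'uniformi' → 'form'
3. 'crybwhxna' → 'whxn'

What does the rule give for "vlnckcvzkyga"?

The transformation: move the last character to the front, then keep only the last 4 characters.
For "vlnckcvzkyga", step one produces "avlnckcvzkyg"; step two turns that into "zkyg".

zkyg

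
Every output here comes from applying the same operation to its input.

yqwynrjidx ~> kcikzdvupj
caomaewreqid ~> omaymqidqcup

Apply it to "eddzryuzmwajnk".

qppldkglyimvzw

Rule — shift every letter 12 places forward in the alphabet (wrapping around).
So "eddzryuzmwajnk" becomes "qppldkglyimvzw".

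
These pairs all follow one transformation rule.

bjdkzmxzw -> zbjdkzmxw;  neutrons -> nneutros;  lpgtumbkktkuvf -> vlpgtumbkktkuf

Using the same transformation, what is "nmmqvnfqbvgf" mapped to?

Looking at the pairs, the operation is to move the last character to the front, then swap the first and last characters.
For "nmmqvnfqbvgf" the result is "gnmmqvnfqbvf".

gnmmqvnfqbvf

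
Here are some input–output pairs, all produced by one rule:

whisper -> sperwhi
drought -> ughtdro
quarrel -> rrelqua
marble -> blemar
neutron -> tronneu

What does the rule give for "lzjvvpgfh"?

Looking at the pairs, the operation is to move the first 3 characters to the end (rotate left by 3).
Doing the same to "lzjvvpgfh": "vvpgfhlzj".

vvpgfhlzj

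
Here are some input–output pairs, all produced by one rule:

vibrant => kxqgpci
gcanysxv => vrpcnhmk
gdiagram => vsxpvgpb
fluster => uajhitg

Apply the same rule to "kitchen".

zxirwtc

What's happening: shift every letter 11 places backward in the alphabet (wrapping around).
Applying that to "kitchen" gives "zxirwtc".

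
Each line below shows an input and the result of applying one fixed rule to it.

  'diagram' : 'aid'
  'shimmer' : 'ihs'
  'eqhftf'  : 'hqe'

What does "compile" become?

moc

Each output is the input with this applied: reverse the string, then keep only the last 3 characters.
For "compile", step one produces "elipmoc"; step two turns that into "moc".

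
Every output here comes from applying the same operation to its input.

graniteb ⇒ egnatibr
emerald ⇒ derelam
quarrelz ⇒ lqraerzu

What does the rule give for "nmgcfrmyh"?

The pattern: swap each adjacent pair of characters (1↔2, 3↔4, ...), then swap the first and last characters.
On "nmgcfrmyh": the first step gives "mncgrfymh", and the second then gives "hncgrfymm".

hncgrfymm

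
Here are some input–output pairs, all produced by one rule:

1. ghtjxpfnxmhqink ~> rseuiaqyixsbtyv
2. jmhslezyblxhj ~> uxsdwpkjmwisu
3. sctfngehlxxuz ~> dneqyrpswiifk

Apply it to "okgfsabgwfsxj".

The transformation: shift every letter 11 places forward in the alphabet (wrapping around).
So "okgfsabgwfsxj" becomes "zvrqdlmrhqdiu".

zvrqdlmrhqdiu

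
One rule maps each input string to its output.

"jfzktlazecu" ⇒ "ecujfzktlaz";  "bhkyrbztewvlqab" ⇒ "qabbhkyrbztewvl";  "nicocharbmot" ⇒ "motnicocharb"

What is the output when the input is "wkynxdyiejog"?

Rule — move the last 3 characters to the front (rotate right by 3).
So "wkynxdyiejog" becomes "jogwkynxdyie".

jogwkynxdyie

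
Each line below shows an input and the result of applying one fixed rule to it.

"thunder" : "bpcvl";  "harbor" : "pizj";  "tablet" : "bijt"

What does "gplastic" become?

The transformation: delete the last 2 characters, then shift every letter 8 places forward in the alphabet (wrapping around).
So "gplastic" becomes "oxtiab".
(Check on "thunder": → "thund" → "bpcvl" ✓)

oxtiab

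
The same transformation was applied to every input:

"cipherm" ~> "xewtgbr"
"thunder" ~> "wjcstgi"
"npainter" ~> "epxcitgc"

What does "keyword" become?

tnldgsz

What's happening: shift every letter 11 places backward in the alphabet (wrapping around), then move the first character to the end.
"keyword" → "ztnldgs" → "tnldgsz".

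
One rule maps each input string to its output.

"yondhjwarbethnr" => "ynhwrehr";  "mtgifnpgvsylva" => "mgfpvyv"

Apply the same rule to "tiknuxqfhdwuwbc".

tkuqhwwc

In each case the input is transformed by: keep every other character starting from the first (positions 1st, 3rd, 5th, ...).
So "tiknuxqfhdwuwbc" becomes "tkuqhwwc".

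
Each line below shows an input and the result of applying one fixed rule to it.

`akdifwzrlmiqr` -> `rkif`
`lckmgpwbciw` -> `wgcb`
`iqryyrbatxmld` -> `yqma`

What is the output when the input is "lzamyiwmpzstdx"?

zyxsm

Each output is the input with this applied: keep one character in every 3, starting at position 2 (positions 2nd, 5th, 8th, ...), then sort the characters into reverse alphabetical order.
On "lzamyiwmpzstdx": the first step gives "zymsx", and the second then gives "zyxsm".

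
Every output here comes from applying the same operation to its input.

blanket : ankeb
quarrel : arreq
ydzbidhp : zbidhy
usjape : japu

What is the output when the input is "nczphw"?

Rule — swap the first and last characters, then delete the first 2 characters.
Working it through for "nczphw": intermediate "wczphn", final "zphn".

zphn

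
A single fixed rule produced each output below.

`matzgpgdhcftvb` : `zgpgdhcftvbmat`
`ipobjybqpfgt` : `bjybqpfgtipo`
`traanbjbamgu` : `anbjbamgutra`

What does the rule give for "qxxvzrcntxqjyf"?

vzrcntxqjyfqxx

In each case the input is transformed by: move the first 3 characters to the end (rotate left by 3).
On "qxxvzrcntxqjyf" that produces "vzrcntxqjyfqxx".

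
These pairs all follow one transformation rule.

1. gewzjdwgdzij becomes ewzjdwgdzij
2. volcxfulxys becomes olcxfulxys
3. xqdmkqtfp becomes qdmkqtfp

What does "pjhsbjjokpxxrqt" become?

What's happening: delete the first character.
For "pjhsbjjokpxxrqt" the result is "jhsbjjokpxxrqt".

jhsbjjokpxxrqt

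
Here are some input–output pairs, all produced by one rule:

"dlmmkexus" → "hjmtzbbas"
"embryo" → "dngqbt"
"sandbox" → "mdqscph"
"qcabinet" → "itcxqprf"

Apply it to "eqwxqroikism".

The transformation: reverse the string, then shift every letter 11 places backward in the alphabet (wrapping around).
Starting from "eqwxqroikism": after the first operation, "msikiorqxwqe"; after the second, "bhxzxdgfmlft".
(Check on "sandbox": → "xobdnas" → "mdqscph" ✓)

bhxzxdgfmlft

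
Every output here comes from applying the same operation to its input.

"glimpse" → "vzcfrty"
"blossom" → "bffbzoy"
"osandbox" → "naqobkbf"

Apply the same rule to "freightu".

rvtughse

The rule is to move the first 2 characters to the end (rotate left by 2), then shift every letter 13 places forward in the alphabet (wrapping around) — i.e. ROT13.
"freightu" → "eightufr" → "rvtughse".
(Check on "glimpse": → "impsegl" → "vzcfrty" ✓)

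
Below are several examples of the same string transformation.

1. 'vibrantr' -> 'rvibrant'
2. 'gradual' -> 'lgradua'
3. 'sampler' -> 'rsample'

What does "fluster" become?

rfluste

Looking at the pairs, the operation is to move the last character to the front.
On "fluster" that produces "rfluste".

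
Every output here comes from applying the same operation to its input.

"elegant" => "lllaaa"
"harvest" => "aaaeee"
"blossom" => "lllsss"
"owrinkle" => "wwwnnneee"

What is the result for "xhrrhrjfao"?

Rule — keep one character in every 3, starting at position 2 (positions 2nd, 5th, 8th, ...), then repeat every character 3 times.
"xhrrhrjfao" → "hhf" → "hhhhhhfff".
(Check on "blossom": → "ls" → "lllsss" ✓)

hhhhhhfff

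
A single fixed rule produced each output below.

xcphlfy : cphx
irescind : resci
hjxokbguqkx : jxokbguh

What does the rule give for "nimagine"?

The pattern: delete the last 3 characters, then move the first character to the end.
Working it through for "nimagine": intermediate "nimag", final "imagn".

imagn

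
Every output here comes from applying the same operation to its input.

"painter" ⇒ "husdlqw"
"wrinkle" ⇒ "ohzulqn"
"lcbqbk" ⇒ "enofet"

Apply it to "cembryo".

In each case the input is transformed by: shift every letter 3 places forward in the alphabet (wrapping around), then move the last 2 characters to the front (rotate right by 2).
Applying that to "cembryo" gives "brfhpeu".

brfhpeu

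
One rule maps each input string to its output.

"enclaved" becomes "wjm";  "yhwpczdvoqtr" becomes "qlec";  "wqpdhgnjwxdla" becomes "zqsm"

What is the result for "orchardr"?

Rule — keep one character in every 3, starting at position 2 (positions 2nd, 5th, 8th, ...), then shift every letter 9 places forward in the alphabet (wrapping around).
For "orchardr" the result is "aja".

aja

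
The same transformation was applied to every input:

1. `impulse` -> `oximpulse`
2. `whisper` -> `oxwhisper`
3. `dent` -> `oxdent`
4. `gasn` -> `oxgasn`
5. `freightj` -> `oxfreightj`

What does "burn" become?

Looking at the pairs, the operation is to prepend "ox".
On "burn" that produces "oxburn".

oxburn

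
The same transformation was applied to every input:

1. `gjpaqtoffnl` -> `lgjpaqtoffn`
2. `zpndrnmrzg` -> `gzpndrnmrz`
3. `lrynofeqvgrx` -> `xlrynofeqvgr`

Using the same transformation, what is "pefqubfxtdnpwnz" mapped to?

In each case the input is transformed by: move the last character to the front.
"pefqubfxtdnpwnz" → "zpefqubfxtdnpwn".

zpefqubfxtdnpwn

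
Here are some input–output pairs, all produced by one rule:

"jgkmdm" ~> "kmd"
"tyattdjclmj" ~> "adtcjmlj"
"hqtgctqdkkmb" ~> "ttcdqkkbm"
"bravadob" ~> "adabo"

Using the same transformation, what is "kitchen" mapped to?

tehn

Looking at the pairs, the operation is to swap each adjacent pair of characters (1↔2, 3↔4, ...), then delete the first 3 characters.
Working it through for "kitchen": intermediate "ikctehn", final "tehn".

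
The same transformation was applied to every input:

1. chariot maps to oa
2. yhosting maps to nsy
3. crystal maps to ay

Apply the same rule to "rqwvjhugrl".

rhw

The transformation: reverse the string, then keep one character in every 3, starting at position 2 (positions 2nd, 5th, 8th, ...).
Applying both steps to "rqwvjhugrl": "lrguhjvwqr", then "rhw".
(Check on "chariot": → "toirahc" → "oa" ✓)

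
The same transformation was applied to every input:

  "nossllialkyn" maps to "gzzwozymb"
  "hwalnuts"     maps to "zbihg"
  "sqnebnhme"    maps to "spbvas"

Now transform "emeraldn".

fozrb

The transformation: shift every letter 12 places backward in the alphabet (wrapping around), then delete the first 3 characters.
Applying both steps to "emeraldn": "sasfozrb", then "fozrb".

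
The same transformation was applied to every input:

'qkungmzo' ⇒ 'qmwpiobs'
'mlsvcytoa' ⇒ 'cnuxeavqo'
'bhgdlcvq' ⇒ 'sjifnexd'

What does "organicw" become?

yticpkeq

Looking at the pairs, the operation is to swap the first and last characters, then shift every letter 2 places forward in the alphabet (wrapping around).
On "organicw": the first step gives "wrganico", and the second then gives "yticpkeq".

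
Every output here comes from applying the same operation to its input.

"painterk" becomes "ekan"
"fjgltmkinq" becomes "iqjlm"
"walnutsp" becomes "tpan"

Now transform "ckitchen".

hnkt

What's happening: keep every other character starting from the second (positions 2nd, 4th, 6th, ...), then move the last 2 characters to the front (rotate right by 2).
"ckitchen" → "hnkt".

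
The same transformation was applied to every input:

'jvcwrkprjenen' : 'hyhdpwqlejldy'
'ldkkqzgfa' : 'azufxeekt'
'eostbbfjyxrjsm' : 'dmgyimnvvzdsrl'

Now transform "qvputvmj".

pgdkpjon

What's happening: move the last 3 characters to the front (rotate right by 3), then shift every letter 6 places backward in the alphabet (wrapping around).
So "qvputvmj" becomes "pgdkpjon".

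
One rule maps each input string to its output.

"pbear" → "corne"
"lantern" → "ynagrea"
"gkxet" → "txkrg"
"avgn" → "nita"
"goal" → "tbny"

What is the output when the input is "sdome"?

fqbzr

The pattern: shift every letter 13 places forward in the alphabet (wrapping around) — i.e. ROT13.
Applying that to "sdome" gives "fqbzr".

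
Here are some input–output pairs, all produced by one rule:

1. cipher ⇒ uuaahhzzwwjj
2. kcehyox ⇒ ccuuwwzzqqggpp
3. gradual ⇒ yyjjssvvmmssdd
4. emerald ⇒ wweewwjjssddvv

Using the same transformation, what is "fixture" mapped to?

xxaappllmmjjww

The pattern: double every character, then shift every letter 8 places backward in the alphabet (wrapping around).
On "fixture" that produces "xxaappllmmjjww".
(Check on "cipher": → "cciipphheerr" → "uuaahhzzwwjj" ✓)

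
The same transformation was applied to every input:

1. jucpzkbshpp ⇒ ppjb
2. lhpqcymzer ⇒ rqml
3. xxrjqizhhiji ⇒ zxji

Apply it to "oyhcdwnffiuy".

Rule — keep one character in every 3, starting at position 1 (positions 1st, 4th, 7th, ...), then sort the characters into reverse alphabetical order.
Working it through for "oyhcdwnffiuy": intermediate "ocni", final "onic".

onic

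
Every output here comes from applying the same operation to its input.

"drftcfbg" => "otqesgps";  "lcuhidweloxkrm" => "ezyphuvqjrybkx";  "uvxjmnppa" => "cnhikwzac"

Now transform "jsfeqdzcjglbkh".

xuwfsrdqmpwtyo

Looking at the pairs, the operation is to shift every letter 13 places forward in the alphabet (wrapping around) — i.e. ROT13, then move the last 2 characters to the front (rotate right by 2).
"jsfeqdzcjglbkh" → "xuwfsrdqmpwtyo".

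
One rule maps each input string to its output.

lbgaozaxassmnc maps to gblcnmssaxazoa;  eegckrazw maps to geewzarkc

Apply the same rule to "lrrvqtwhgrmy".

The transformation: move the first 3 characters to the end (rotate left by 3), then reverse the string.
Applying that to "lrrvqtwhgrmy" gives "rrlymrghwtqv".

rrlymrghwtqv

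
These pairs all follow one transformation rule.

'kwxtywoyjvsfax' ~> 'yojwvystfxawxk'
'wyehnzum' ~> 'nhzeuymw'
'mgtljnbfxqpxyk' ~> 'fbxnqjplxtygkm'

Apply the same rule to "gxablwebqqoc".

Rule — swap the front and back halves of the string, then take characters alternately from the front and the back (1st, last, 2nd, 2nd-last, ...).
Working it through for "gxablwebqqoc": intermediate "ebqqocgxablw", final "ewblqbqaoxcg".

ewblqbqaoxcg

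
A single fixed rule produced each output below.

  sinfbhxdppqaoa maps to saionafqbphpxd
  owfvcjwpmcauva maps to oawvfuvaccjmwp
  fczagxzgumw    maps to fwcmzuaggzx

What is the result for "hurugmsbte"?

heutrbusgm

Looking at the pairs, the operation is to take characters alternately from the front and the back (1st, last, 2nd, 2nd-last, ...).
Applying that to "hurugmsbte" gives "heutrbusgm".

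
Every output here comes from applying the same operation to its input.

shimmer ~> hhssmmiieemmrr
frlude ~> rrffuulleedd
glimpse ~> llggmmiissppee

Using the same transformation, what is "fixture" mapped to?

iiffttxxrruuee

What's happening: swap each adjacent pair of characters (1↔2, 3↔4, ...), then double every character.
Working it through for "fixture": intermediate "iftxrue", final "iiffttxxrruuee".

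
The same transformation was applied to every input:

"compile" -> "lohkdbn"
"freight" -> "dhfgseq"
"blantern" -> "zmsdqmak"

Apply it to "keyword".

xvnqcjd

The pattern: shift every letter 1 place backward in the alphabet (wrapping around), then move the first 2 characters to the end (rotate left by 2).
Doing the same to "keyword": "xvnqcjd".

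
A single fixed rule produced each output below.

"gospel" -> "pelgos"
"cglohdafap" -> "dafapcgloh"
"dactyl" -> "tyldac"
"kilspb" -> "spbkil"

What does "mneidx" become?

idxmne

Each output is the input with this applied: swap the front and back halves of the string.
Doing the same to "mneidx": "idxmne".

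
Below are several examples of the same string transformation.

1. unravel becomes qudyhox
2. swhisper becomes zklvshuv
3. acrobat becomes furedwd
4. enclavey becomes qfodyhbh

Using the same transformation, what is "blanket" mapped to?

odqnhwe

The rule is to shift every letter 3 places forward in the alphabet (wrapping around), then move the first character to the end.
"blanket" → "eodqnhw" → "odqnhwe".
(Check on "acrobat": → "dfuredw" → "furedwd" ✓)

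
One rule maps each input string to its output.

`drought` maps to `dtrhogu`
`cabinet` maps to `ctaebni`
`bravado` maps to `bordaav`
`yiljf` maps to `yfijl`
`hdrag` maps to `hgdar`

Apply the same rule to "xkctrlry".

xykrcltr

Rule — take characters alternately from the front and the back (1st, last, 2nd, 2nd-last, ...).
"xkctrlry" → "xykrcltr".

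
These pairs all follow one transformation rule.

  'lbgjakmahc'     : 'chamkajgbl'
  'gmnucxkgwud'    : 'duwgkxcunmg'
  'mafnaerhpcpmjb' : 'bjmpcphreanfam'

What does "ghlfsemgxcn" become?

In each case the input is transformed by: reverse the string.
So "ghlfsemgxcn" becomes "ncxgmesflhg".

ncxgmesflhg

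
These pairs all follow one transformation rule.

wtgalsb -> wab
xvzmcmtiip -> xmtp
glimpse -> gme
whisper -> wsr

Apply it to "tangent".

tgt

The rule is to keep one character in every 3, starting at position 1 (positions 1st, 4th, 7th, ...).
For "tangent" the result is "tgt".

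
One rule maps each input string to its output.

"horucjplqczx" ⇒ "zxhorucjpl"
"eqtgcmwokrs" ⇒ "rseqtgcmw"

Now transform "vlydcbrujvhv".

hvvlydcbru

The pattern: move the last 2 characters to the front (rotate right by 2), then delete the last 2 characters.
For "vlydcbrujvhv", step one produces "hvvlydcbrujv"; step two turns that into "hvvlydcbru".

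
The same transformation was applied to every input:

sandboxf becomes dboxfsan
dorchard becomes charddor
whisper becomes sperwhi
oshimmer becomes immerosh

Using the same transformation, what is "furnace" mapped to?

The transformation: move the first 3 characters to the end (rotate left by 3).
For "furnace" the result is "nacefur".

nacefur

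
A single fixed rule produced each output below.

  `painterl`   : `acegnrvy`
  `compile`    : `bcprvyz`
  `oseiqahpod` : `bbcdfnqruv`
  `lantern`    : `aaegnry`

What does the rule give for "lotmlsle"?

Looking at the pairs, the operation is to shift every letter 13 places forward in the alphabet (wrapping around) — i.e. ROT13, then sort the characters into alphabetical order.
Doing the same to "lotmlsle": "bfgryyyz".

bfgryyyz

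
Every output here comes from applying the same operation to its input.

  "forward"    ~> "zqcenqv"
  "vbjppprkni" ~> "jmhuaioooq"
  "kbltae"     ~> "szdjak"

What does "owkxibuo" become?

Each output is the input with this applied: shift every letter 1 place backward in the alphabet (wrapping around), then move the last 3 characters to the front (rotate right by 3).
Applying both steps to "owkxibuo": "nvjwhatn", then "atnnvjwh".

atnnvjwh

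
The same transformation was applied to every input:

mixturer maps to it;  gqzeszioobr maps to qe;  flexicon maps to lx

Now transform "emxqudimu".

The transformation: keep every other character starting from the second (positions 2nd, 4th, 6th, ...), then keep only the first 2 characters.
Working it through for "emxqudimu": intermediate "mqdm", final "mq".

mq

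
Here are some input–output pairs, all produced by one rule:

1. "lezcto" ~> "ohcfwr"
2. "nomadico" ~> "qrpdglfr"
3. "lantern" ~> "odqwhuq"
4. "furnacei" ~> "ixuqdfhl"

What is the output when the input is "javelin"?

mdyholq

Looking at the pairs, the operation is to shift every letter 3 places forward in the alphabet (wrapping around).
For "javelin" the result is "mdyholq".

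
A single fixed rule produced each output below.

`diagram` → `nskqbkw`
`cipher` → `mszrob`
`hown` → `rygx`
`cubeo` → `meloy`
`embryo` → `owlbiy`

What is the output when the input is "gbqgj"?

Each output is the input with this applied: shift every letter 10 places forward in the alphabet (wrapping around).
So "gbqgj" becomes "qlaqt".

qlaqt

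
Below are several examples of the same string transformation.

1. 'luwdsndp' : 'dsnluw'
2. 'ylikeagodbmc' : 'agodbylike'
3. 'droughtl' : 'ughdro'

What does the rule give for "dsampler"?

What's happening: delete the last 2 characters, then swap the front and back halves of the string.
Working it through for "dsampler": intermediate "dsampl", final "mpldsa".
(Check on "droughtl": → "drough" → "ughdro" ✓)

mpldsa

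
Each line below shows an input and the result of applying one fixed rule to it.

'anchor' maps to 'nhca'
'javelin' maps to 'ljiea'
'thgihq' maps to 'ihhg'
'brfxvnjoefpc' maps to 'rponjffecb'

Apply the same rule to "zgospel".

The rule is to sort the characters into reverse alphabetical order, then delete the first 2 characters.
Working it through for "zgospel": intermediate "zspolge", final "polge".

polge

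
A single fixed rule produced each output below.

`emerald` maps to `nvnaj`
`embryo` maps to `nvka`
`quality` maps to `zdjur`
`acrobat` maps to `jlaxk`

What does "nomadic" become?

The pattern: delete the last 2 characters, then shift every letter 9 places forward in the alphabet (wrapping around).
"nomadic" → "nomad" → "wxvjm".

wxvjm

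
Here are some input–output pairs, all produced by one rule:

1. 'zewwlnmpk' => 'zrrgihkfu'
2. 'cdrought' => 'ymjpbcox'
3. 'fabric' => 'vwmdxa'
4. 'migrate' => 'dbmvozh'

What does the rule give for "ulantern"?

Each output is the input with this applied: shift every letter 5 places backward in the alphabet (wrapping around), then move the first character to the end.
On "ulantern": the first step gives "pgviozmi", and the second then gives "gviozmip".

gviozmip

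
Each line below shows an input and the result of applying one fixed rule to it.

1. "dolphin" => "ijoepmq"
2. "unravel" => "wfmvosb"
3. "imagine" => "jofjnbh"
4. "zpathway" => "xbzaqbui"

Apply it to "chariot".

The transformation: move the last 3 characters to the front (rotate right by 3), then shift every letter 1 place forward in the alphabet (wrapping around).
Starting from "chariot": after the first operation, "iotchar"; after the second, "jpudibs".
(Check on "imagine": → "ineimag" → "jofjnbh" ✓)

jpudibs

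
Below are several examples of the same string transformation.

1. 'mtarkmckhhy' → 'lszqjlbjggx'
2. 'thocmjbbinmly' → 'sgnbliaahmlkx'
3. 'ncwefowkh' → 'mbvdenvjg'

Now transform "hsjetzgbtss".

Each output is the input with this applied: shift every letter 1 place backward in the alphabet (wrapping around).
"hsjetzgbtss" → "gridsyfasrr".

gridsyfasrr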